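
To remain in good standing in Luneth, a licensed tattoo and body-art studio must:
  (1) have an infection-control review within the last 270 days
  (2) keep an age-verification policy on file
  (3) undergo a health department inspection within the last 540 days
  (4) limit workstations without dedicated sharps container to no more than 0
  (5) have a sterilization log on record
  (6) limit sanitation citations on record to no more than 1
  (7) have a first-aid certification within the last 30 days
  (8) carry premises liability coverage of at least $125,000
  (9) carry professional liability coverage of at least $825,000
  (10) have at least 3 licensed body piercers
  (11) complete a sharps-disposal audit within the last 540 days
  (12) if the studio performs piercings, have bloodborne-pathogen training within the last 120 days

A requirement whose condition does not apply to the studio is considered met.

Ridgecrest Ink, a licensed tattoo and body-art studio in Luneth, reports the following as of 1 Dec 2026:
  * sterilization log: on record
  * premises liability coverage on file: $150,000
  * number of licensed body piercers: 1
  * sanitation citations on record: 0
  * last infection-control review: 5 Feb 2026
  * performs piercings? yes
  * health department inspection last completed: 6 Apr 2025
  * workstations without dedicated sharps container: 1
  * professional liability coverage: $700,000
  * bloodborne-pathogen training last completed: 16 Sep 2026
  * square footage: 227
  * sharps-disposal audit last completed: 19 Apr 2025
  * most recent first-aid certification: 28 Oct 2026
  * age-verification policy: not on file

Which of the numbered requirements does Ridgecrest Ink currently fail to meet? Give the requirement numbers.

1, 2, 3, 4, 7, 9, 10, 11

1. infection-control review 299 days ago vs limit 270 → not met
2. age-verification policy absent → not met
3. health department inspection 604 days ago vs limit 540 → not met
4. workstations without dedicated sharps container 1 > 0 → not met
5. sterilization log present → met
6. sanitation citations on record 0 ≤ 1 → met
7. first-aid certification 34 days ago vs limit 30 → not met
8. premises liability coverage $150,000 ≥ $125,000 → met
9. professional liability coverage $700,000 < $825,000 → not met
10. licensed body piercers 1 < 3 → not met
11. sharps-disposal audit 591 days ago vs limit 540 → not met
12. condition 'performs piercings' holds; bloodborne-pathogen training 76 days ago vs limit 120 → met
Not met: 1, 2, 3, 4, 7, 9, 10, 11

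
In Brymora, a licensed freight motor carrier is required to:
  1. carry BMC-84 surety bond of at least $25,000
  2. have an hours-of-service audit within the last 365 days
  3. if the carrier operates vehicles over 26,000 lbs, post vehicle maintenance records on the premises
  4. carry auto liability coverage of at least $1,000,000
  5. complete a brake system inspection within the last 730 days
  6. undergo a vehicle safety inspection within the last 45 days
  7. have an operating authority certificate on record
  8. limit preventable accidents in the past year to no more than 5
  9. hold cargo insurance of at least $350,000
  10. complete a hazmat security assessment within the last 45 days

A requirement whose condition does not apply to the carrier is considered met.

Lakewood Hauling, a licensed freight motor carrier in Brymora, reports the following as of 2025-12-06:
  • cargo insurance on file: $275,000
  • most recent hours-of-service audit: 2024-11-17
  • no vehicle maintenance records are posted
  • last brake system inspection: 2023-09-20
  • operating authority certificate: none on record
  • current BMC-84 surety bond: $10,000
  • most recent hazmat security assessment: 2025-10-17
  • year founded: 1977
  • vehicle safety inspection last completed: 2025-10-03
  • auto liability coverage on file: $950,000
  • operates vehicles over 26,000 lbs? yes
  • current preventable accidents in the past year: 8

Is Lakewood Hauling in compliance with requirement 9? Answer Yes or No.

No

9. cargo insurance $275,000 < $350,000 → not met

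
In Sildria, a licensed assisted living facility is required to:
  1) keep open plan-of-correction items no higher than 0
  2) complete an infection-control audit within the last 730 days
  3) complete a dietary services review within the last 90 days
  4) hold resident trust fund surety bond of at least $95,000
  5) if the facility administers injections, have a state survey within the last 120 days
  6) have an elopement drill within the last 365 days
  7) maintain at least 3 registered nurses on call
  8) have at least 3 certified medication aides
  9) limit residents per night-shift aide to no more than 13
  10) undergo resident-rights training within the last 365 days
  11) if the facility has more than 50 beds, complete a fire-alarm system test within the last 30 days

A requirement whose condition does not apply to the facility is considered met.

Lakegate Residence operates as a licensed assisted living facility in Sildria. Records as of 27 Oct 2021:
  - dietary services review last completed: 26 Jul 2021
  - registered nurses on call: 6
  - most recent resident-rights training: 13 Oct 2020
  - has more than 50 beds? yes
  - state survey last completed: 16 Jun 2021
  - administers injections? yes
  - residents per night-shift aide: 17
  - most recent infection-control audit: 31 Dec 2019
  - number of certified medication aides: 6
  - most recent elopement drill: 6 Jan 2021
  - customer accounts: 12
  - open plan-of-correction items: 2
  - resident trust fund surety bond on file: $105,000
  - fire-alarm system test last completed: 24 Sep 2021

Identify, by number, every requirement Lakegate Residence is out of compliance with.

1. open plan-of-correction items 2 > 0 → not met
2. infection-control audit 666 days ago vs limit 730 → met
3. dietary services review 93 days ago vs limit 90 → not met
4. resident trust fund surety bond $105,000 ≥ $95,000 → met
5. condition 'administers injections' holds; state survey 133 days ago vs limit 120 → not met
6. elopement drill 294 days ago vs limit 365 → met
7. registered nurses on call 6 ≥ 3 → met
8. certified medication aides 6 ≥ 3 → met
9. residents per night-shift aide 17 > 13 → not met
10. resident-rights training 379 days ago vs limit 365 → not met
11. condition 'has more than 50 beds' holds; fire-alarm system test 33 days ago vs limit 30 → not met
Not met: 1, 3, 5, 9, 10, 11

1, 3, 5, 9, 10, 11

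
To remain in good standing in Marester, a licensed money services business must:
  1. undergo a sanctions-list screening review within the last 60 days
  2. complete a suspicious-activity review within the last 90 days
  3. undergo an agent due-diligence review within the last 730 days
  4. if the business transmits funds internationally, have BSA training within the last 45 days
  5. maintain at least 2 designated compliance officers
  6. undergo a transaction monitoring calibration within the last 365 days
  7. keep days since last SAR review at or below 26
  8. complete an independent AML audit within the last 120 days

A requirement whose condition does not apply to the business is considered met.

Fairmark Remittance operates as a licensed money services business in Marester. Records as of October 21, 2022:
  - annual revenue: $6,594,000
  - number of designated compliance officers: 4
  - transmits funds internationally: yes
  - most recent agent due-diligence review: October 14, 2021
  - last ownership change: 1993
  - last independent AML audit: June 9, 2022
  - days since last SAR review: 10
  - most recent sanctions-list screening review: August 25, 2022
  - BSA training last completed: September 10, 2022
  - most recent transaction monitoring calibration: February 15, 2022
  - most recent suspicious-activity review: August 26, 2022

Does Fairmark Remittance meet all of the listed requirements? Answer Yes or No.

No

1. sanctions-list screening review 57 days ago vs limit 60 → met
2. suspicious-activity review 56 days ago vs limit 90 → met
3. agent due-diligence review 372 days ago vs limit 730 → met
4. condition 'transmits funds internationally' holds; BSA training 41 days ago vs limit 45 → met
5. designated compliance officers 4 ≥ 2 → met
6. transaction monitoring calibration 248 days ago vs limit 365 → met
7. days since last SAR review 10 ≤ 26 → met
8. independent AML audit 134 days ago vs limit 120 → not met
Not met: 8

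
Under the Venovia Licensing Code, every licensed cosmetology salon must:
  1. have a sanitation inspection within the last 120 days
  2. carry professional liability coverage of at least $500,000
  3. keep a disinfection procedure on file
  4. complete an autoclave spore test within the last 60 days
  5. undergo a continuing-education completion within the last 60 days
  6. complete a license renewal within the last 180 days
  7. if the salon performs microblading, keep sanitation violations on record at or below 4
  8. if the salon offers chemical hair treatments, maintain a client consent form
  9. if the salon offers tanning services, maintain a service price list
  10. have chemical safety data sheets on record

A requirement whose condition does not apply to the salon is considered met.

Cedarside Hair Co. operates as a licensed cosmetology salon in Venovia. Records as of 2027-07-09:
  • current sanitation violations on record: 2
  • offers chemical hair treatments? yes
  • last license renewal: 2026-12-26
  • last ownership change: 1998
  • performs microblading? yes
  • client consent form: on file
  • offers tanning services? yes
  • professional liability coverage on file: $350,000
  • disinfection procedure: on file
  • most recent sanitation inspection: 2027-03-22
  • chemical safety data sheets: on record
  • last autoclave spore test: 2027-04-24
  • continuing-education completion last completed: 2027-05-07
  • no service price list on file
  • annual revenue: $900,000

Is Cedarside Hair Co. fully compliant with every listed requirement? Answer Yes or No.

1. sanitation inspection 109 days ago vs limit 120 → met
2. professional liability coverage $350,000 < $500,000 → not met
3. disinfection procedure present → met
4. autoclave spore test 76 days ago vs limit 60 → not met
5. continuing-education completion 63 days ago vs limit 60 → not met
6. license renewal 195 days ago vs limit 180 → not met
7. condition 'performs microblading' holds; sanitation violations on record 2 ≤ 4 → met
8. condition 'offers chemical hair treatments' holds; client consent form present → met
9. condition 'offers tanning services' holds; service price list absent → not met
10. chemical safety data sheets present → met
Not met: 2, 4, 5, 6, 9

No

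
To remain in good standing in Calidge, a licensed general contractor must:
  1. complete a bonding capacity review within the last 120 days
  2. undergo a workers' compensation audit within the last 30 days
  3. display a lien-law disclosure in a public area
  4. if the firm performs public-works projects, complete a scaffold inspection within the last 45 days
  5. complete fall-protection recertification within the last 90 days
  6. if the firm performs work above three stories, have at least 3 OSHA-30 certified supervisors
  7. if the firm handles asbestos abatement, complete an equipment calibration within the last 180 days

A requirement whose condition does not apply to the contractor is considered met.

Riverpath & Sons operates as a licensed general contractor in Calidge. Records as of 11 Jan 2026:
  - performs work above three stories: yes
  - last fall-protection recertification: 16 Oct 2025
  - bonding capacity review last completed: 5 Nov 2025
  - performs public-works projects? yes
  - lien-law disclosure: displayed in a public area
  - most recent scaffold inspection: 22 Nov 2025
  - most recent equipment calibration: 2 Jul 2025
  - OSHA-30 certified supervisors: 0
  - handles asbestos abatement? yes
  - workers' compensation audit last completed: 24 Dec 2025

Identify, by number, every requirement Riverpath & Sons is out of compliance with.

1. bonding capacity review 67 days ago vs limit 120 → met
2. workers' compensation audit 18 days ago vs limit 30 → met
3. lien-law disclosure present → met
4. condition 'performs public-works projects' holds; scaffold inspection 50 days ago vs limit 45 → not met
5. fall-protection recertification 87 days ago vs limit 90 → met
6. condition 'performs work above three stories' holds; OSHA-30 certified supervisors 0 < 3 → not met
7. condition 'handles asbestos abatement' holds; equipment calibration 193 days ago vs limit 180 → not met
Not met: 4, 6, 7

4, 6, 7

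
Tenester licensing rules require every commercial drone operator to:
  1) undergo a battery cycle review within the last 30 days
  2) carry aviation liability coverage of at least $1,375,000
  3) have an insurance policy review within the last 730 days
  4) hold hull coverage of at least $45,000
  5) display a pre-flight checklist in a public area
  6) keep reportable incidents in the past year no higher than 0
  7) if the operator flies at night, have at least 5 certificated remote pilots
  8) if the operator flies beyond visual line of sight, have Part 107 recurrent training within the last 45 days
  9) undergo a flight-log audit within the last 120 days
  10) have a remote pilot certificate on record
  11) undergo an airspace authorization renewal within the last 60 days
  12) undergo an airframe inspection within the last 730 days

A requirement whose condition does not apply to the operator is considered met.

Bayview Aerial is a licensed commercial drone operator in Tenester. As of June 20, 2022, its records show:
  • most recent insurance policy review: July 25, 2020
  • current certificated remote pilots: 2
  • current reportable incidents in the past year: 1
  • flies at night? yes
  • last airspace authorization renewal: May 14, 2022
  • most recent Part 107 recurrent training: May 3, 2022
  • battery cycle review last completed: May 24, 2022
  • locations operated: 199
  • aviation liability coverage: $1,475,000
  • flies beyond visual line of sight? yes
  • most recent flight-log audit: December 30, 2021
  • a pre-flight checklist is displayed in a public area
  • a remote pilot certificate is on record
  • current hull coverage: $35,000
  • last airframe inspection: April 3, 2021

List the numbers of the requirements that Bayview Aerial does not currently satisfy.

1. battery cycle review 27 days ago vs limit 30 → met
2. aviation liability coverage $1,475,000 ≥ $1,375,000 → met
3. insurance policy review 695 days ago vs limit 730 → met
4. hull coverage $35,000 < $45,000 → not met
5. pre-flight checklist present → met
6. reportable incidents in the past year 1 > 0 → not met
7. condition 'flies at night' holds; certificated remote pilots 2 < 5 → not met
8. condition 'flies beyond visual line of sight' holds; Part 107 recurrent training 48 days ago vs limit 45 → not met
9. flight-log audit 172 days ago vs limit 120 → not met
10. remote pilot certificate present → met
11. airspace authorization renewal 37 days ago vs limit 60 → met
12. airframe inspection 443 days ago vs limit 730 → met
Not met: 4, 6, 7, 8, 9

4, 6, 7, 8, 9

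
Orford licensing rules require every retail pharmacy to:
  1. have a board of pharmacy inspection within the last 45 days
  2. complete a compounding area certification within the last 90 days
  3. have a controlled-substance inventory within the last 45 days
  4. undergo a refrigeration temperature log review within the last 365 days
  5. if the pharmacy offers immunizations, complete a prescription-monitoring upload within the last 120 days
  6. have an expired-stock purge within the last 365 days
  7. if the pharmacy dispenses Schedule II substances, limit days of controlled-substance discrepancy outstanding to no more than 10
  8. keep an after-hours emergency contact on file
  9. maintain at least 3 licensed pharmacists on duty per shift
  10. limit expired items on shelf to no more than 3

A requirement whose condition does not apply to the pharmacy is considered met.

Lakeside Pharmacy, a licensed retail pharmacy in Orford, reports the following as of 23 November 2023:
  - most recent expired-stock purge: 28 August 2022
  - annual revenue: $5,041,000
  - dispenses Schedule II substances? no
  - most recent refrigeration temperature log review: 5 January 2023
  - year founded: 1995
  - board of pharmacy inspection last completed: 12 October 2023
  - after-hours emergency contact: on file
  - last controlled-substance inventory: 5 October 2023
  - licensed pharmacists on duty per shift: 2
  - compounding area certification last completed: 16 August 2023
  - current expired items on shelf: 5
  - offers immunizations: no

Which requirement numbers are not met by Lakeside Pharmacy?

1. board of pharmacy inspection 42 days ago vs limit 45 → met
2. compounding area certification 99 days ago vs limit 90 → not met
3. controlled-substance inventory 49 days ago vs limit 45 → not met
4. refrigeration temperature log review 322 days ago vs limit 365 → met
5. condition 'offers immunizations' does not hold → requirement n/a → met
6. expired-stock purge 452 days ago vs limit 365 → not met
7. condition 'dispenses Schedule II substances' does not hold → requirement n/a → met
8. after-hours emergency contact present → met
9. licensed pharmacists on duty per shift 2 < 3 → not met
10. expired items on shelf 5 > 3 → not met
Not met: 2, 3, 6, 9, 10

2, 3, 6, 9, 10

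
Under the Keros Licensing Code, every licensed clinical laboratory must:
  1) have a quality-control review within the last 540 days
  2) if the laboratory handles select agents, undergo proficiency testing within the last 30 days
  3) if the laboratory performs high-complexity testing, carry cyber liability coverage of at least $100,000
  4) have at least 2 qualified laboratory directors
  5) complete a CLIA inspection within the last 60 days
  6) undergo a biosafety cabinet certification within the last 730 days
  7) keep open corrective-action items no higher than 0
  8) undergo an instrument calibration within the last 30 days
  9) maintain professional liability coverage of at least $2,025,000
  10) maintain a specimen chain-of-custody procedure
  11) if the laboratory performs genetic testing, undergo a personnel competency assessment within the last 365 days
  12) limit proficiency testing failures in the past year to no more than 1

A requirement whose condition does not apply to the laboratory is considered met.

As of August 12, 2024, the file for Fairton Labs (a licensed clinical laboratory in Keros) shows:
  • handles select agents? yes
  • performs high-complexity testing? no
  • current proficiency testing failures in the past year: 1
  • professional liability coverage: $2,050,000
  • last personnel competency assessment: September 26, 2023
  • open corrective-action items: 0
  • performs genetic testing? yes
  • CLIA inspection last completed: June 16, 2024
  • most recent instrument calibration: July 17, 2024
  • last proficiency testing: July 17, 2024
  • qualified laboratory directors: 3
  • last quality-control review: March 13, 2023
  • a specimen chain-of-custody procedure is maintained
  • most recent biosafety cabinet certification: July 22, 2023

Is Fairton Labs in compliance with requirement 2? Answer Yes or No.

Yes

2. condition 'handles select agents' holds; proficiency testing 26 days ago vs limit 30 → met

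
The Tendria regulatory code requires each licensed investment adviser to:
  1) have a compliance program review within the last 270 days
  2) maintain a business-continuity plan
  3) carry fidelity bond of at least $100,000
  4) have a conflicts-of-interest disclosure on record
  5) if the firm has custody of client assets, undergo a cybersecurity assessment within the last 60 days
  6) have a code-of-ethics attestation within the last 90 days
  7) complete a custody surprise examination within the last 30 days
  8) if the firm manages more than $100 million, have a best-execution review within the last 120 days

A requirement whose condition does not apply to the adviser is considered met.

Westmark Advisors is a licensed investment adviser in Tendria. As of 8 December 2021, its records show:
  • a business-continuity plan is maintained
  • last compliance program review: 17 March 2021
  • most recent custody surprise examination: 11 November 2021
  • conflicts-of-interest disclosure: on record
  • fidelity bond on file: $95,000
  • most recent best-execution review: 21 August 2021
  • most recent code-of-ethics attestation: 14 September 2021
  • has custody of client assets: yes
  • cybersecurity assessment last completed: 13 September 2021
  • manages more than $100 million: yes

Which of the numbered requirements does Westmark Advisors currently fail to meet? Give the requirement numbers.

3, 5

1. compliance program review 266 days ago vs limit 270 → met
2. business-continuity plan present → met
3. fidelity bond $95,000 < $100,000 → not met
4. conflicts-of-interest disclosure present → met
5. condition 'has custody of client assets' holds; cybersecurity assessment 86 days ago vs limit 60 → not met
6. code-of-ethics attestation 85 days ago vs limit 90 → met
7. custody surprise examination 27 days ago vs limit 30 → met
8. condition 'manages more than $100 million' holds; best-execution review 109 days ago vs limit 120 → met
Not met: 3, 5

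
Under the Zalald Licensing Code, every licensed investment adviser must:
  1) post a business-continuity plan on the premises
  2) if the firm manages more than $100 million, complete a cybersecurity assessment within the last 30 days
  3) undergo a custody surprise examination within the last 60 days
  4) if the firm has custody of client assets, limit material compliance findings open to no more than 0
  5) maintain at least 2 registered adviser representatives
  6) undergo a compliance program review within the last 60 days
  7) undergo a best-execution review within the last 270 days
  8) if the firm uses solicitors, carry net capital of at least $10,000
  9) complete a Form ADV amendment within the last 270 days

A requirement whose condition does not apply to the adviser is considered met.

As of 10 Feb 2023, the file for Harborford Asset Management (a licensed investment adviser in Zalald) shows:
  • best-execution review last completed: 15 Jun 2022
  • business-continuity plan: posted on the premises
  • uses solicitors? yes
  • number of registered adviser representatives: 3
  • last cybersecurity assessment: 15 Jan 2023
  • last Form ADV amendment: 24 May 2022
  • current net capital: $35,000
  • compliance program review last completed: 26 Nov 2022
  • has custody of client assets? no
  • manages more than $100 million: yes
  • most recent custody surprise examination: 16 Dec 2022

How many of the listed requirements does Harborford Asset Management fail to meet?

1

1. business-continuity plan present → met
2. condition 'manages more than $100 million' holds; cybersecurity assessment 26 days ago vs limit 30 → met
3. custody surprise examination 56 days ago vs limit 60 → met
4. condition 'has custody of client assets' does not hold → requirement n/a → met
5. registered adviser representatives 3 ≥ 2 → met
6. compliance program review 76 days ago vs limit 60 → not met
7. best-execution review 240 days ago vs limit 270 → met
8. condition 'uses solicitors' holds; net capital $35,000 ≥ $10,000 → met
9. Form ADV amendment 262 days ago vs limit 270 → met
Not met: 1 of 9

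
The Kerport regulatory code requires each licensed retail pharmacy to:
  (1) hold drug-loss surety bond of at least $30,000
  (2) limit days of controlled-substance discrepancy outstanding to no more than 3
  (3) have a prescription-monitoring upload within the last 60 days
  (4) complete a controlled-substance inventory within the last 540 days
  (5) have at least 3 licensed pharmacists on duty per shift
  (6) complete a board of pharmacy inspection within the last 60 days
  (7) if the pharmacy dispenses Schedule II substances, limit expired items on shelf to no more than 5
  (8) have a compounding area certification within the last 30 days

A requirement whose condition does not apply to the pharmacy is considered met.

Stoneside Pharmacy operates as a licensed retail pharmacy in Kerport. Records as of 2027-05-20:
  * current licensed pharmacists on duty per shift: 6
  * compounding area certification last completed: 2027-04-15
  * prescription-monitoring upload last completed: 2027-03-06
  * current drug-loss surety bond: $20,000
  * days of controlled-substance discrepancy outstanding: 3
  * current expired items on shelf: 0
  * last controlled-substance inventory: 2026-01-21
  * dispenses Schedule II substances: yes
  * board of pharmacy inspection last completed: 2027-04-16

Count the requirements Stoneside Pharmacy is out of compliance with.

3

1. drug-loss surety bond $20,000 < $30,000 → not met
2. days of controlled-substance discrepancy outstanding 3 ≤ 3 → met
3. prescription-monitoring upload 75 days ago vs limit 60 → not met
4. controlled-substance inventory 484 days ago vs limit 540 → met
5. licensed pharmacists on duty per shift 6 ≥ 3 → met
6. board of pharmacy inspection 34 days ago vs limit 60 → met
7. condition 'dispenses Schedule II substances' holds; expired items on shelf 0 ≤ 5 → met
8. compounding area certification 35 days ago vs limit 30 → not met
Not met: 3 of 8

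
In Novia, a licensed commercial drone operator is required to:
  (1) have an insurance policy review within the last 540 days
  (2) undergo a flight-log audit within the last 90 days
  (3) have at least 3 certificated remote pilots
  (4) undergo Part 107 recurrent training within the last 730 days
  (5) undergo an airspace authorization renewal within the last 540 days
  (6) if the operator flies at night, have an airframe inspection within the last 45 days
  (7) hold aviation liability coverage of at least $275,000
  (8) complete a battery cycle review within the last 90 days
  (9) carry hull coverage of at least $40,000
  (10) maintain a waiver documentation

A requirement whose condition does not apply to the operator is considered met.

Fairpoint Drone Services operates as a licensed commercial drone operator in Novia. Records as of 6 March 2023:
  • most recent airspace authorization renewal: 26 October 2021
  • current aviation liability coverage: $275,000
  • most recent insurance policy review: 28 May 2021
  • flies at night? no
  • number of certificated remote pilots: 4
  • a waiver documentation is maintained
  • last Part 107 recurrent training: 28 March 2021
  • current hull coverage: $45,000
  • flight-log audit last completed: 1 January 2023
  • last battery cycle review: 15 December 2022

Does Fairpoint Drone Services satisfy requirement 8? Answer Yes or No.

8. battery cycle review 81 days ago vs limit 90 → met

Yes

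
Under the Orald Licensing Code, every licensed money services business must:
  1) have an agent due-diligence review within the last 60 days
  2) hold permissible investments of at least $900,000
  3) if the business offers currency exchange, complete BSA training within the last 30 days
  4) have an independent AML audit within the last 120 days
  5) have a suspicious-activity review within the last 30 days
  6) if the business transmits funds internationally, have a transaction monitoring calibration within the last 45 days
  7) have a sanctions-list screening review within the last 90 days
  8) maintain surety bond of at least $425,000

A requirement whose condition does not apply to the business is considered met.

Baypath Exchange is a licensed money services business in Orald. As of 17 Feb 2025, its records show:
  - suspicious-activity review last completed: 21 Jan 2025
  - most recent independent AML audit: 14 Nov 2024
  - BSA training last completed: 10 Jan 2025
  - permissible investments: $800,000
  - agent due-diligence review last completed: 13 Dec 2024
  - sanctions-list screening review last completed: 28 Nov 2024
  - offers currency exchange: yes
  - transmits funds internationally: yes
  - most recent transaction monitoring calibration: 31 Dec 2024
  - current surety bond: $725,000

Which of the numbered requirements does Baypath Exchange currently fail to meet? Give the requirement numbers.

1, 2, 3, 6

1. agent due-diligence review 66 days ago vs limit 60 → not met
2. permissible investments $800,000 < $900,000 → not met
3. condition 'offers currency exchange' holds; BSA training 38 days ago vs limit 30 → not met
4. independent AML audit 95 days ago vs limit 120 → met
5. suspicious-activity review 27 days ago vs limit 30 → met
6. condition 'transmits funds internationally' holds; transaction monitoring calibration 48 days ago vs limit 45 → not met
7. sanctions-list screening review 81 days ago vs limit 90 → met
8. surety bond $725,000 ≥ $425,000 → met
Not met: 1, 2, 3, 6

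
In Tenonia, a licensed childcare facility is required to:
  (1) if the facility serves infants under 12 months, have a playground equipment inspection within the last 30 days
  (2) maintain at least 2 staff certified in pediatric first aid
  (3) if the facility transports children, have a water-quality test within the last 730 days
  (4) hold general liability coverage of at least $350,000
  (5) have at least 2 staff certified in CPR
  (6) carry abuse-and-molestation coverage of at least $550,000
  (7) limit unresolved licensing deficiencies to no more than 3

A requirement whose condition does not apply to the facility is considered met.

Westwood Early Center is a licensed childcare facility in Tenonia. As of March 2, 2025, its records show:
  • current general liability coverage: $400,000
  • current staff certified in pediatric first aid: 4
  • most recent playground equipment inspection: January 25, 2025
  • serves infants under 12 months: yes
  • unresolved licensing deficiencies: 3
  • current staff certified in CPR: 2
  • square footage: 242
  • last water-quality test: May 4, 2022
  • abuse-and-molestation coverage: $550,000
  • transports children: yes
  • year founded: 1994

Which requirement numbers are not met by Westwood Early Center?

1, 3

1. condition 'serves infants under 12 months' holds; playground equipment inspection 36 days ago vs limit 30 → not met
2. staff certified in pediatric first aid 4 ≥ 2 → met
3. condition 'transports children' holds; water-quality test 1033 days ago vs limit 730 → not met
4. general liability coverage $400,000 ≥ $350,000 → met
5. staff certified in CPR 2 ≥ 2 → met
6. abuse-and-molestation coverage $550,000 ≥ $550,000 → met
7. unresolved licensing deficiencies 3 ≤ 3 → met
Not met: 1, 3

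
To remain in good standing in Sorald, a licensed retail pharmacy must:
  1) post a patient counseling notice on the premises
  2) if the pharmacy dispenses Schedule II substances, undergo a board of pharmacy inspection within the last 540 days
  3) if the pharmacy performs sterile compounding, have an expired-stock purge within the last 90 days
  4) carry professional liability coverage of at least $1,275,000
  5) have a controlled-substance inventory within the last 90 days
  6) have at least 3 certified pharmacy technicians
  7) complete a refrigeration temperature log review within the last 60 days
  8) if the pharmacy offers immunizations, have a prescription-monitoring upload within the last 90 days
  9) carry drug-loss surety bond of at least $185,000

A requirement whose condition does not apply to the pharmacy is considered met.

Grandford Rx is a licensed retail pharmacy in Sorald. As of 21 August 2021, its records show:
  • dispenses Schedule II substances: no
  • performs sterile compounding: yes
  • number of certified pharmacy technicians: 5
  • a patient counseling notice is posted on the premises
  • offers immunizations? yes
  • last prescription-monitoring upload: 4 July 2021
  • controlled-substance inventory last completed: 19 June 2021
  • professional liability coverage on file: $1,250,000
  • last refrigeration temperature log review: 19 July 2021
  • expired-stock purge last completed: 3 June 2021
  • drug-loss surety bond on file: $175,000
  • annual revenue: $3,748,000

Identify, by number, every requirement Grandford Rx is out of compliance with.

4, 9

1. patient counseling notice present → met
2. condition 'dispenses Schedule II substances' does not hold → requirement n/a → met
3. condition 'performs sterile compounding' holds; expired-stock purge 79 days ago vs limit 90 → met
4. professional liability coverage $1,250,000 < $1,275,000 → not met
5. controlled-substance inventory 63 days ago vs limit 90 → met
6. certified pharmacy technicians 5 ≥ 3 → met
7. refrigeration temperature log review 33 days ago vs limit 60 → met
8. condition 'offers immunizations' holds; prescription-monitoring upload 48 days ago vs limit 90 → met
9. drug-loss surety bond $175,000 < $185,000 → not met
Not met: 4, 9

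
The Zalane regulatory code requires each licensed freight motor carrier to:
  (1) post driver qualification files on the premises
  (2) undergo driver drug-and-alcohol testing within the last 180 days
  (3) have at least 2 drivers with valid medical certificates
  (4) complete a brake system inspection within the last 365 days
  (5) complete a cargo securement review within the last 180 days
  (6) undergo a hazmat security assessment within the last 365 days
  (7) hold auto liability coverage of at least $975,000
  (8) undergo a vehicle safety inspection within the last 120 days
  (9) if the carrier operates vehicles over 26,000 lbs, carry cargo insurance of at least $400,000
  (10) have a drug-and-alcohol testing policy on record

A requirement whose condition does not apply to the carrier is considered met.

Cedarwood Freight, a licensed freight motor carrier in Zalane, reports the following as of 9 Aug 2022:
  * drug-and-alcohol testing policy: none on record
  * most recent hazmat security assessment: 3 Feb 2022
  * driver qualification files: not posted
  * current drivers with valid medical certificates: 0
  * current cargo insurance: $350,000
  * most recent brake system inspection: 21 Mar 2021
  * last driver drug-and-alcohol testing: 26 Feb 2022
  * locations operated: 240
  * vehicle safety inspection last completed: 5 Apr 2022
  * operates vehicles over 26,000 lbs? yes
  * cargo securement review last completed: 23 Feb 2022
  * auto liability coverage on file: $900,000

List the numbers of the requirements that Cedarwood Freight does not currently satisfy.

1, 3, 4, 7, 8, 9, 10

1. driver qualification files absent → not met
2. driver drug-and-alcohol testing 164 days ago vs limit 180 → met
3. drivers with valid medical certificates 0 < 2 → not met
4. brake system inspection 506 days ago vs limit 365 → not met
5. cargo securement review 167 days ago vs limit 180 → met
6. hazmat security assessment 187 days ago vs limit 365 → met
7. auto liability coverage $900,000 < $975,000 → not met
8. vehicle safety inspection 126 days ago vs limit 120 → not met
9. condition 'operates vehicles over 26,000 lbs' holds; cargo insurance $350,000 < $400,000 → not met
10. drug-and-alcohol testing policy absent → not met
Not met: 1, 3, 4, 7, 8, 9, 10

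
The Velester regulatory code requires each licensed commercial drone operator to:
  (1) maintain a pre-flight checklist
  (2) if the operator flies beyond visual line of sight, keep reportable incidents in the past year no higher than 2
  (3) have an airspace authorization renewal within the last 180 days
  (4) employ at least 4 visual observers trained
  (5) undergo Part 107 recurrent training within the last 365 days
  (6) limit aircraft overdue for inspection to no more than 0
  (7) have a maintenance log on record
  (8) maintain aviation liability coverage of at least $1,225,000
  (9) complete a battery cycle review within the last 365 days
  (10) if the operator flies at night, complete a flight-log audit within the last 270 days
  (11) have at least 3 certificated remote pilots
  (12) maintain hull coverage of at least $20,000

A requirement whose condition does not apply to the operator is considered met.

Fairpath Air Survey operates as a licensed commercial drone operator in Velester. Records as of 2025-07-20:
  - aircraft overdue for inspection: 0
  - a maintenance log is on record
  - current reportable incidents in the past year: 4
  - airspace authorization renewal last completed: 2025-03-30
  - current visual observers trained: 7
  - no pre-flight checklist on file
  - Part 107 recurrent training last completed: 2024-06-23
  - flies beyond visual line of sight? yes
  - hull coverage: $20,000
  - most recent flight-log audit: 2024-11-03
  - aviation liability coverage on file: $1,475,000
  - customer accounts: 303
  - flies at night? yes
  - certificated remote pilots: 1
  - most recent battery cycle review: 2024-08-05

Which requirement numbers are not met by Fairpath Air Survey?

1, 2, 5, 11

1. pre-flight checklist absent → not met
2. condition 'flies beyond visual line of sight' holds; reportable incidents in the past year 4 > 2 → not met
3. airspace authorization renewal 112 days ago vs limit 180 → met
4. visual observers trained 7 ≥ 4 → met
5. Part 107 recurrent training 392 days ago vs limit 365 → not met
6. aircraft overdue for inspection 0 ≤ 0 → met
7. maintenance log present → met
8. aviation liability coverage $1,475,000 ≥ $1,225,000 → met
9. battery cycle review 349 days ago vs limit 365 → met
10. condition 'flies at night' holds; flight-log audit 259 days ago vs limit 270 → met
11. certificated remote pilots 1 < 3 → not met
12. hull coverage $20,000 ≥ $20,000 → met
Not met: 1, 2, 5, 11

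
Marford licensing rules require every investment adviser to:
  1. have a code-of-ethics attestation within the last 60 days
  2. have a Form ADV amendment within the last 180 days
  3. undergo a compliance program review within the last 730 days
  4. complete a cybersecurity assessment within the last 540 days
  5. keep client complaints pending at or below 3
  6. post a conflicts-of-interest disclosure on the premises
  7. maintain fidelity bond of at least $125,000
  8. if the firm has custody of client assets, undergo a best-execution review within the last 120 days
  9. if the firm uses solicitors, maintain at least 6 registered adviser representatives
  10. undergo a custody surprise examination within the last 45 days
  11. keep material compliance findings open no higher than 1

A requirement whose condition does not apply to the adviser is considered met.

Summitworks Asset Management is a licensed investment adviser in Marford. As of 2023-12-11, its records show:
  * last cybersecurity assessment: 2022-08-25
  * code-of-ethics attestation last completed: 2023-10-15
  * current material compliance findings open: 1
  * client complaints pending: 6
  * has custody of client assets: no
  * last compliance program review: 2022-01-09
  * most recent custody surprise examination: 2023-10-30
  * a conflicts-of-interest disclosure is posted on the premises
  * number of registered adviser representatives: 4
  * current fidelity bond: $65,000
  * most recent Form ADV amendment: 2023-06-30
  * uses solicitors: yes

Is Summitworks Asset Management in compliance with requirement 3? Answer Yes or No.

Yes

3. compliance program review 701 days ago vs limit 730 → met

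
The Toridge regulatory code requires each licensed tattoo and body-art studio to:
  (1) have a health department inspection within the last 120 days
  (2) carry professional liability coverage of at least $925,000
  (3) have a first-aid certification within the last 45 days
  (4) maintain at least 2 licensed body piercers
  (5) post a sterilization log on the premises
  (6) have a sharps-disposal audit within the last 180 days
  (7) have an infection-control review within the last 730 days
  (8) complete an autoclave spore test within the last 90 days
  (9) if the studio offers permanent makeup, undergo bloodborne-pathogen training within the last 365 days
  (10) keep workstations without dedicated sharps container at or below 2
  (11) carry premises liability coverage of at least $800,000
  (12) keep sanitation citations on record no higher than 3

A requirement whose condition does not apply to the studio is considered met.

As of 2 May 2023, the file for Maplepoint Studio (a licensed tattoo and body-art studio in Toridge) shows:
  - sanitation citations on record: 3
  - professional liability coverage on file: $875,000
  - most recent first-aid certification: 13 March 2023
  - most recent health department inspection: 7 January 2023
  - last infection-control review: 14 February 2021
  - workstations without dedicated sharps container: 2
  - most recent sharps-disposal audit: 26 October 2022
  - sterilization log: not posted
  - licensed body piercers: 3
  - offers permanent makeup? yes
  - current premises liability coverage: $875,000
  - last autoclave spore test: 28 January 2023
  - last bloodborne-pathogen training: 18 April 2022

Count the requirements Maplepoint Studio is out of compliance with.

7

1. health department inspection 115 days ago vs limit 120 → met
2. professional liability coverage $875,000 < $925,000 → not met
3. first-aid certification 50 days ago vs limit 45 → not met
4. licensed body piercers 3 ≥ 2 → met
5. sterilization log absent → not met
6. sharps-disposal audit 188 days ago vs limit 180 → not met
7. infection-control review 807 days ago vs limit 730 → not met
8. autoclave spore test 94 days ago vs limit 90 → not met
9. condition 'offers permanent makeup' holds; bloodborne-pathogen training 379 days ago vs limit 365 → not met
10. workstations without dedicated sharps container 2 ≤ 2 → met
11. premises liability coverage $875,000 ≥ $800,000 → met
12. sanitation citations on record 3 ≤ 3 → met
Not met: 7 of 12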